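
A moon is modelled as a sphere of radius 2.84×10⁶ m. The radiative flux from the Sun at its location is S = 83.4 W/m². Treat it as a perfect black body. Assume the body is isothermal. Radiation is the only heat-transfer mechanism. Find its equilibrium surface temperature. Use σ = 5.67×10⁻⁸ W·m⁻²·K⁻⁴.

T ≈ 138 K

At equilibrium, absorbed power = emitted power.
Absorbing cross-section = πr² = 2.534×10¹³ m²; emitting surface = 4πr² = 1.014×10¹⁴ m² (ratio 4).
S·A_cross = εσ·A_surf·T⁴  ⇒  T⁴ = S/(4σ).
T⁴ = 1.00·83.4/(4·5.67×10⁻⁸) = 3.677×10⁸ K⁴.
T = (3.677×10⁸)^(1/4).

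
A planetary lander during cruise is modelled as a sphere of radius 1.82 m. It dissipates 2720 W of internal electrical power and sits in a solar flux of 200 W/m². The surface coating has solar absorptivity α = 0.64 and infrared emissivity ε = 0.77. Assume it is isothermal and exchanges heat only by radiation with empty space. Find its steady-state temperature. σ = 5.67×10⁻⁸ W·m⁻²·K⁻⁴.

At steady state, absorbed solar power + internal power = radiated power.
Absorbed: α·S·A_cross = 0.64·200·10.41 = 1332 W (cross-section πr²).
Total input = 1332 + 2720 = 4052 W.
Radiated: εσ·A_surf·T⁴ with A_surf = 4πr² = 41.62 m².
T⁴ = 4052/(0.77·5.67×10⁻⁸·41.62) = 2.230×10⁹ K⁴.

T ≈ 217 K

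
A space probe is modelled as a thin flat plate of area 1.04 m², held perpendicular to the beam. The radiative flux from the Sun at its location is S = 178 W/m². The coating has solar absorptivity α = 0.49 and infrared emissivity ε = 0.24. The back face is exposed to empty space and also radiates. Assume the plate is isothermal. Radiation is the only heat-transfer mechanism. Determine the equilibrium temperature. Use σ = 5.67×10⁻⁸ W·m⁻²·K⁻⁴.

T ≈ 238 K

At equilibrium, absorbed power = emitted power.
Absorbing cross-section = A = 1.040 m²; emitting surface = 2A = 2.080 m² (ratio 2).
αS·A_cross = εσ·A_surf·T⁴  ⇒  T⁴ = αS/(ε·2σ).
T⁴ = 0.490·178/(0.24·2·5.67×10⁻⁸) = 3.205×10⁹ K⁴.
T = (3.205×10⁹)^(1/4).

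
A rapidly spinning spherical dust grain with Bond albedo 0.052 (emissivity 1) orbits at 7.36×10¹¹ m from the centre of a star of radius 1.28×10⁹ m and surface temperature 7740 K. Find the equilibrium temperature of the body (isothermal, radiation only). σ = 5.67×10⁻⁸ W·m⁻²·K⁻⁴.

T ≈ 225 K

The star's surface emits σT_*⁴; at distance d the flux is S = σT_*⁴(R_*/d)².
S = 5.67×10⁻⁸·(7740)⁴·(1.28×10⁹/7.36×10¹¹)² = 615.5 W/m².
For an isothermal sphere T⁴ = (1−a)S/(4σ) = 2.573×10⁹ K⁴.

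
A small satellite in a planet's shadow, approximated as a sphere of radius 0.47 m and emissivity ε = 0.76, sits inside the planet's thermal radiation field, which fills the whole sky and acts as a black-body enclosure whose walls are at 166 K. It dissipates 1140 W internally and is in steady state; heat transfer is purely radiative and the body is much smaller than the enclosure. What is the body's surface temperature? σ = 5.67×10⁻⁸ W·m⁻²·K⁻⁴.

T ≈ 318 K

For a small grey body in a large enclosure, net radiated power = εσA(T⁴ − T_w⁴).
Steady state: P = εσA(T⁴ − T_w⁴) with A = 4πr² = 2.776 m².
T⁴ = P/(εσA) + T_w⁴ = 1140/(0.76·5.67×10⁻⁸·2.776) + (166)⁴
    = 9.530×10⁹ + 7.593×10⁸ = 1.029×10¹⁰ K⁴.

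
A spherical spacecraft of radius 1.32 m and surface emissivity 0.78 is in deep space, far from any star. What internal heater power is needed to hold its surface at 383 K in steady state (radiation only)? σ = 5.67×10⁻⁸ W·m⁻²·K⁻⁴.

P = εσ·4πr²·T⁴.
4πr² = 21.90 m²; T⁴ = 2.152×10¹⁰ K⁴.
P = 0.78·5.67×10⁻⁸·21.90·2.152×10¹⁰.

P ≈ 20800 W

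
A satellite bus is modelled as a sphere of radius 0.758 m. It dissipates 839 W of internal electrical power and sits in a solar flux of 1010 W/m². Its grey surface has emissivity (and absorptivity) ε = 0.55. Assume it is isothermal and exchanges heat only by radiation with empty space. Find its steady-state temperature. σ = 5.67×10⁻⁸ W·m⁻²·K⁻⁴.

At steady state, absorbed solar power + internal power = radiated power.
Absorbed: α·S·A_cross = 0.55·1010·1.805 = 1003 W (cross-section πr²).
Total input = 1003 + 839 = 1842 W.
Radiated: εσ·A_surf·T⁴ with A_surf = 4πr² = 7.220 m².
T⁴ = 1842/(0.55·5.67×10⁻⁸·7.220) = 8.179×10⁹ K⁴.

T ≈ 301 K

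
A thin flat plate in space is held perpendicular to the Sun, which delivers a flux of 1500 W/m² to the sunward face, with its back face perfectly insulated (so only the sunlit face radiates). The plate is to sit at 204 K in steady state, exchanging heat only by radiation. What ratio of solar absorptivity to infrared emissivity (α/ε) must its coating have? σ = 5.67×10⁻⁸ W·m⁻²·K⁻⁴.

Balance: αS·A = εσ·1A·T⁴ ⇒ α/ε = σT⁴/S.
α/ε = 5.67×10⁻⁸·(204)⁴/1500 = 5.67×10⁻⁸·1.732×10⁹/1500.

α/ε ≈ 0.0655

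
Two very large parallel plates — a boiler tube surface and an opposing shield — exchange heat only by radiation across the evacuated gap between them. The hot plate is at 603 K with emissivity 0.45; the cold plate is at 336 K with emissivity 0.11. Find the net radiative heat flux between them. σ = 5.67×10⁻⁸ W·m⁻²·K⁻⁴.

q ≈ 657 W/m²

For two infinite grey parallel plates, q = σ(T₁⁴ − T₂⁴)/(1/ε₁ + 1/ε₂ − 1).
T₁⁴ − T₂⁴ = 1.322×10¹¹ − 1.275×10¹⁰ = 1.195×10¹¹ K⁴.
1/ε₁ + 1/ε₂ − 1 = 2.222 + 9.091 − 1 = 10.31.
q = 5.67×10⁻⁸ × 1.195×10¹¹ / 10.31.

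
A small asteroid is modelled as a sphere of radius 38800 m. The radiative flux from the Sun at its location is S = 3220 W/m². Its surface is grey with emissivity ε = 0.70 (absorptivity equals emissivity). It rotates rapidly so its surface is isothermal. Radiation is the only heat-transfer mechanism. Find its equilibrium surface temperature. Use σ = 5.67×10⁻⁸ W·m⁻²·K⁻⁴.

At equilibrium, absorbed power = emitted power.
Absorbing cross-section = πr² = 4.729×10⁹ m²; emitting surface = 4πr² = 1.892×10¹⁰ m² (ratio 4).
εS·A_cross = εσ·A_surf·T⁴  ⇒  T⁴ = S/(4σ)   (ε cancels).
T⁴ = 3220/(4·5.67×10⁻⁸) = 1.420×10¹⁰ K⁴.
T = (1.420×10¹⁰)^(1/4).

T ≈ 345 K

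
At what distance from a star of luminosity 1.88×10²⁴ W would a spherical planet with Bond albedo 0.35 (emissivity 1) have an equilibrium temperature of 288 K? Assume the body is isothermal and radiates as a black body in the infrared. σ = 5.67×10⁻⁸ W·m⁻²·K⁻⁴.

d ≈ 7.89×10⁹ m

For an isothermal black-emitting sphere, (1−a)S·πr² = σ·4πr²·T⁴ ⇒ S = 4σT⁴/(1−a).
S = 4·5.67×10⁻⁸·(288)⁴/0.650 = 2400 W/m².
Flux falls as S = L/(4πd²), so d = √(L/(4πS)) = √(1.88×10²⁴/(4π·2400)).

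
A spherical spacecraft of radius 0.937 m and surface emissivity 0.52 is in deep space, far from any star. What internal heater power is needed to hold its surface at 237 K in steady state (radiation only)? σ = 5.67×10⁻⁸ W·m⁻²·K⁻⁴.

P = εσ·4πr²·T⁴.
4πr² = 11.03 m²; T⁴ = 3.155×10⁹ K⁴.
P = 0.52·5.67×10⁻⁸·11.03·3.155×10⁹.

P ≈ 1030 W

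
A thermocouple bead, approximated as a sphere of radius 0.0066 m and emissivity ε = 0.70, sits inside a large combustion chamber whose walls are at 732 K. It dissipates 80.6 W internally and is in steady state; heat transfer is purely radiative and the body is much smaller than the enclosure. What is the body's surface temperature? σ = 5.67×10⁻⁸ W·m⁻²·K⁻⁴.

For a small grey body in a large enclosure, net radiated power = εσA(T⁴ − T_w⁴).
Steady state: P = εσA(T⁴ − T_w⁴) with A = 4πr² = 5.474×10⁻⁴ m².
T⁴ = P/(εσA) + T_w⁴ = 80.6/(0.70·5.67×10⁻⁸·5.474×10⁻⁴) + (732)⁴
    = 3.710×10¹² + 2.871×10¹¹ = 3.997×10¹² K⁴.

T ≈ 1410 K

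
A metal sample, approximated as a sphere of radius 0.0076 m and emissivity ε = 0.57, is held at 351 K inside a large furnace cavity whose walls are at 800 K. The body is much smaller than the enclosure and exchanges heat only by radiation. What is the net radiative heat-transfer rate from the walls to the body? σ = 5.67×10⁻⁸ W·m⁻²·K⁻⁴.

P_net ≈ 9.25 W

For a small grey body in a large enclosure: P_net = εσA(T_body⁴ − T_wall⁴).
A = 4πr² = 7.258×10⁻⁴ m²; T_body⁴ − T_wall⁴ = 1.518×10¹⁰ − 4.096×10¹¹ = -3.944×10¹¹ K⁴.
|P_net| = 0.57·5.67×10⁻⁸·7.258×10⁻⁴·3.944×10¹¹.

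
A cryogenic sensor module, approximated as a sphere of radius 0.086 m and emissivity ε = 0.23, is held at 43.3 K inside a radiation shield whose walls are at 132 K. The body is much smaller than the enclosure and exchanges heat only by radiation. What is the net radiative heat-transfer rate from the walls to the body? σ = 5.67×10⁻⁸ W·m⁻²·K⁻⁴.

For a small grey body in a large enclosure: P_net = εσA(T_body⁴ − T_wall⁴).
A = 4πr² = 0.09294 m²; T_body⁴ − T_wall⁴ = 3.515×10⁶ − 3.036×10⁸ = -3.001×10⁸ K⁴.
|P_net| = 0.23·5.67×10⁻⁸·0.09294·3.001×10⁸.

P_net ≈ 0.364 W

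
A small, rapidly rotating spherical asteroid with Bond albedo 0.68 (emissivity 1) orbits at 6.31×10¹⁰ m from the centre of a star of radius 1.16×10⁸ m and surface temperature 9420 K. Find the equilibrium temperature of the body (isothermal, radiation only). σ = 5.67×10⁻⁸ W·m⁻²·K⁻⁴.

The star's surface emits σT_*⁴; at distance d the flux is S = σT_*⁴(R_*/d)².
S = 5.67×10⁻⁸·(9420)⁴·(1.16×10⁸/6.31×10¹⁰)² = 1509 W/m².
For an isothermal sphere T⁴ = (1−a)S/(4σ) = 2.129×10⁹ K⁴.

T ≈ 215 K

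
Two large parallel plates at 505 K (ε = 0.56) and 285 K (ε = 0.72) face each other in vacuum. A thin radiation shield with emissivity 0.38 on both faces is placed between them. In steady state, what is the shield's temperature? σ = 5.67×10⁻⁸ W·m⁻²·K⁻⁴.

T_s ≈ 429 K

In steady state the net flux on the hot side equals that on the cold side.
σ(T₁⁴−T_s⁴)/D₁ = σ(T_s⁴−T₂⁴)/D₂, with D₁ = 1/ε₁+1/ε_s−1 = 3.417, D₂ = 1/ε_s+1/ε₂−1 = 3.020.
Solve for T_s⁴: T_s⁴ = (D₂·T₁⁴ + D₁·T₂⁴)/(D₁+D₂) = 3.402×10¹⁰ K⁴.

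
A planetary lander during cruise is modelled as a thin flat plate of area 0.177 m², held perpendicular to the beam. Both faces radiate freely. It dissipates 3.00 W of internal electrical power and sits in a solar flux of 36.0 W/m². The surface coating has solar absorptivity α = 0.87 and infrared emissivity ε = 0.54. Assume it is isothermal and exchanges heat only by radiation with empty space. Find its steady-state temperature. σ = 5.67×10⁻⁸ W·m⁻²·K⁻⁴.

At steady state, absorbed solar power + internal power = radiated power.
Absorbed: α·S·A_cross = 0.87·36.0·0.1770 = 5.544 W (cross-section A).
Total input = 5.544 + 3.00 = 8.544 W.
Radiated: εσ·A_surf·T⁴ with A_surf = 2A = 0.3540 m².
T⁴ = 8.544/(0.54·5.67×10⁻⁸·0.3540) = 7.882×10⁸ K⁴.

T ≈ 168 K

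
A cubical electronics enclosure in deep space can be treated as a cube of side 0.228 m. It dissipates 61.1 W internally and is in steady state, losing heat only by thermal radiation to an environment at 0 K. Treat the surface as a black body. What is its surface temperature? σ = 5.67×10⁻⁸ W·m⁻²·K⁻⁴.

T ≈ 242 K

Steady state: internal power = radiated power, P = εσA T⁴.
Radiating area A = 6L² = 0.3119 m².
T⁴ = P/(εσA) = 61.1/(1.0·5.67×10⁻⁸·0.3119) = 3.455×10⁹ K⁴.
T = (3.455×10⁹)^(1/4).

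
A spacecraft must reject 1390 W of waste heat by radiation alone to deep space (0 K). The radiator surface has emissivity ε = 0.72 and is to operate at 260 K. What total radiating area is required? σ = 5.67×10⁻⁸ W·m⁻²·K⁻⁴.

A ≈ 7.45 m²

P = εσA T⁴ ⇒ A = P/(εσT⁴).
T⁴ = 4.570×10⁹ K⁴.
A = 1390/(0.72 × 5.67×10⁻⁸ × 4.570×10⁹).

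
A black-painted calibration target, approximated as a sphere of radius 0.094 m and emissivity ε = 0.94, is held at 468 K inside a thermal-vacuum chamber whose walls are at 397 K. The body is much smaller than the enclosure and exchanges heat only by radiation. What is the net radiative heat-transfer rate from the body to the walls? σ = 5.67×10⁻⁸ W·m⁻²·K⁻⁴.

For a small grey body in a large enclosure: P_net = εσA(T_body⁴ − T_wall⁴).
A = 4πr² = 0.1110 m²; T_body⁴ − T_wall⁴ = 4.797×10¹⁰ − 2.484×10¹⁰ = 2.313×10¹⁰ K⁴.
|P_net| = 0.94·5.67×10⁻⁸·0.1110·2.313×10¹⁰.

P_net ≈ 137 W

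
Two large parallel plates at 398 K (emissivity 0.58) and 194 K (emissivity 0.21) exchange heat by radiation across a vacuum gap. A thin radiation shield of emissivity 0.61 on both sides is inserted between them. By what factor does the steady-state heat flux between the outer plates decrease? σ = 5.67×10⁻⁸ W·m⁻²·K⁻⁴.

Without shield: q₀ = σΔ(T⁴)/(1/ε₁+1/ε₂−1) with denominator 5.486.
With shield the two gaps are in series; the resistances add: (1/ε₁+1/ε_s−1)+(1/ε_s+1/ε₂−1) = 2.363+5.401 = 7.765.
Heat-flux ratio q₀/q = 7.765/5.486.

factor ≈ 1.42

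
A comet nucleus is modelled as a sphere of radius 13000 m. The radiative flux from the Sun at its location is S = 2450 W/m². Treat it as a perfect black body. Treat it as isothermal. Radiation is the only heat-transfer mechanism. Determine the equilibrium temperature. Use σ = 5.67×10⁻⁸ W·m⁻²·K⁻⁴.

T ≈ 322 K

At equilibrium, absorbed power = emitted power.
Absorbing cross-section = πr² = 5.309×10⁸ m²; emitting surface = 4πr² = 2.124×10⁹ m² (ratio 4).
S·A_cross = εσ·A_surf·T⁴  ⇒  T⁴ = S/(4σ).
T⁴ = 1.00·2450/(4·5.67×10⁻⁸) = 1.080×10¹⁰ K⁴.
T = (1.080×10¹⁰)^(1/4).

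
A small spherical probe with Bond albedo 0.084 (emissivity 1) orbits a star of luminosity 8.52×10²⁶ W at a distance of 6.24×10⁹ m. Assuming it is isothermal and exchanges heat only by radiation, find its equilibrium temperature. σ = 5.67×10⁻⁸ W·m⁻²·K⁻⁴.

T ≈ 1630 K

First find the stellar flux at distance d: S = L/(4πd²) = 8.52×10²⁶/(4π·(6.24×10⁹)²) = 1.741×10⁶ W/m².
For an isothermal sphere, absorbed (1−a)S·πr² = emitted σ·4πr²·T⁴, so T⁴ = (1−a)S/(4σ).
T⁴ = 0.916·1.741×10⁶/(4·5.67×10⁻⁸) = 7.033×10¹² K⁴.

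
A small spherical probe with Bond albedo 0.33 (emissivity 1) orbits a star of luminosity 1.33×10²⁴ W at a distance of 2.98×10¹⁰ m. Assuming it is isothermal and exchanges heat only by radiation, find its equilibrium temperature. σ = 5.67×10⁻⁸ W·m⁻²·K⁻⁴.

First find the stellar flux at distance d: S = L/(4πd²) = 1.33×10²⁴/(4π·(2.98×10¹⁰)²) = 119.2 W/m².
For an isothermal sphere, absorbed (1−a)S·πr² = emitted σ·4πr²·T⁴, so T⁴ = (1−a)S/(4σ).
T⁴ = 0.670·119.2/(4·5.67×10⁻⁸) = 3.521×10⁸ K⁴.

T ≈ 137 K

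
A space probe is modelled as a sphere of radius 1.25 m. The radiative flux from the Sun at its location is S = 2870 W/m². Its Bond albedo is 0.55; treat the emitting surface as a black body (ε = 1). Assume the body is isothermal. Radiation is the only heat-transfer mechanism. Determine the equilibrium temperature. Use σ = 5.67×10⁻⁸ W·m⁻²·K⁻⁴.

At equilibrium, absorbed power = emitted power.
Absorbing cross-section = πr² = 4.909 m²; emitting surface = 4πr² = 19.63 m² (ratio 4).
(1−a)S·A_cross = εσ·A_surf·T⁴  ⇒  T⁴ = (1−a)S/(4σ).
T⁴ = 0.450·2870/(4·5.67×10⁻⁸) = 5.694×10⁹ K⁴.
T = (5.694×10⁹)^(1/4).

T ≈ 275 K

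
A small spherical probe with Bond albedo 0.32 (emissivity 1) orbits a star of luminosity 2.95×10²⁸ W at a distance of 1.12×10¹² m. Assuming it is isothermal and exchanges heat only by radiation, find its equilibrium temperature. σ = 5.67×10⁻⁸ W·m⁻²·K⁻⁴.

First find the stellar flux at distance d: S = L/(4πd²) = 2.95×10²⁸/(4π·(1.12×10¹²)²) = 1871 W/m².
For an isothermal sphere, absorbed (1−a)S·πr² = emitted σ·4πr²·T⁴, so T⁴ = (1−a)S/(4σ).
T⁴ = 0.680·1871/(4·5.67×10⁻⁸) = 5.611×10⁹ K⁴.

T ≈ 274 K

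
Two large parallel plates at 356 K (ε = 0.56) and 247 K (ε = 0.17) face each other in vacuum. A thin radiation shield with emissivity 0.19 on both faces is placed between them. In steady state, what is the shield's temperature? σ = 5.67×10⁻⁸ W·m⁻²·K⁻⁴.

T_s ≈ 327 K

In steady state the net flux on the hot side equals that on the cold side.
σ(T₁⁴−T_s⁴)/D₁ = σ(T_s⁴−T₂⁴)/D₂, with D₁ = 1/ε₁+1/ε_s−1 = 6.049, D₂ = 1/ε_s+1/ε₂−1 = 10.15.
Solve for T_s⁴: T_s⁴ = (D₂·T₁⁴ + D₁·T₂⁴)/(D₁+D₂) = 1.145×10¹⁰ K⁴.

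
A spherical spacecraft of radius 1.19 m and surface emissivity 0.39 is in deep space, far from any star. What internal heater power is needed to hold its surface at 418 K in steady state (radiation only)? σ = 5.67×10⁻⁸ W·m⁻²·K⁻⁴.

P ≈ 12000 W

P = εσ·4πr²·T⁴.
4πr² = 17.80 m²; T⁴ = 3.053×10¹⁰ K⁴.
P = 0.39·5.67×10⁻⁸·17.80·3.053×10¹⁰.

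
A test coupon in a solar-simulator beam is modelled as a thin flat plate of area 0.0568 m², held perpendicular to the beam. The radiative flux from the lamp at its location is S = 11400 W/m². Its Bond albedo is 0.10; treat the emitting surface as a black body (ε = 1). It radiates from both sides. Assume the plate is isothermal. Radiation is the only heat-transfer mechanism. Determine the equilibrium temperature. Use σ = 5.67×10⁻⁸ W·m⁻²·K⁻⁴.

T ≈ 548 K

At equilibrium, absorbed power = emitted power.
Absorbing cross-section = A = 0.05680 m²; emitting surface = 2A = 0.1136 m² (ratio 2).
(1−a)S·A_cross = εσ·A_surf·T⁴  ⇒  T⁴ = (1−a)S/(2σ).
T⁴ = 0.900·11400/(2·5.67×10⁻⁸) = 9.048×10¹⁰ K⁴.
T = (9.048×10¹⁰)^(1/4).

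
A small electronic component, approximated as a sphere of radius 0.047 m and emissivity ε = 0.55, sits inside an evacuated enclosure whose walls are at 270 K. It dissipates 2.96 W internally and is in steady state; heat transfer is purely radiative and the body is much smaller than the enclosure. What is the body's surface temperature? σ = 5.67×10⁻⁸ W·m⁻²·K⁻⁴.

T ≈ 306 K

For a small grey body in a large enclosure, net radiated power = εσA(T⁴ − T_w⁴).
Steady state: P = εσA(T⁴ − T_w⁴) with A = 4πr² = 0.02776 m².
T⁴ = P/(εσA) + T_w⁴ = 2.96/(0.55·5.67×10⁻⁸·0.02776) + (270)⁴
    = 3.419×10⁹ + 5.314×10⁹ = 8.734×10⁹ K⁴.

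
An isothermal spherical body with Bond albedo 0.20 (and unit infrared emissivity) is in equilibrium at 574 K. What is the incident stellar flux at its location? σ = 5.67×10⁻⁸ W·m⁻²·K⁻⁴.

(1−a)S·πr² = σ·4πr²·T⁴ ⇒ S = 4σT⁴/(1−a).
S = 4·5.67×10⁻⁸·1.086×10¹¹/0.800.

S ≈ 30800 W/m²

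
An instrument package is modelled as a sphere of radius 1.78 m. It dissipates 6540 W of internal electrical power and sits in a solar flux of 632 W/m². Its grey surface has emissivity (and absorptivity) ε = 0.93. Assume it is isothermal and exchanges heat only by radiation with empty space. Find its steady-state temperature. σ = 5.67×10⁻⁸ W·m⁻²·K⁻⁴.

At steady state, absorbed solar power + internal power = radiated power.
Absorbed: α·S·A_cross = 0.93·632·9.954 = 5850 W (cross-section πr²).
Total input = 5850 + 6540 = 12390 W.
Radiated: εσ·A_surf·T⁴ with A_surf = 4πr² = 39.82 m².
T⁴ = 12390/(0.93·5.67×10⁻⁸·39.82) = 5.902×10⁹ K⁴.

T ≈ 277 K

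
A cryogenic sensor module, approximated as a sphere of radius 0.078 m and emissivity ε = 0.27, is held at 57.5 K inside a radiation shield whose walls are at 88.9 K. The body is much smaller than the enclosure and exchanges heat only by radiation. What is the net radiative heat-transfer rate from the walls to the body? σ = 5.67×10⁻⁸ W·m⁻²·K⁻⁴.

P_net ≈ 0.0603 W

For a small grey body in a large enclosure: P_net = εσA(T_body⁴ − T_wall⁴).
A = 4πr² = 0.07645 m²; T_body⁴ − T_wall⁴ = 1.093×10⁷ − 6.246×10⁷ = -5.153×10⁷ K⁴.
|P_net| = 0.27·5.67×10⁻⁸·0.07645·5.153×10⁷.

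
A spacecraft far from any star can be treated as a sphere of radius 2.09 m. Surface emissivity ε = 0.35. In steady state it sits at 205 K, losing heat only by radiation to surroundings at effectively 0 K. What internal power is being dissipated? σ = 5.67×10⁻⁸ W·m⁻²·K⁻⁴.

Steady state: P = εσA T⁴.
A = 4πr² = 54.89 m²; T⁴ = (205)⁴ = 1.766×10⁹ K⁴.
P = 0.35 × 5.67×10⁻⁸ × 54.89 × 1.766×10⁹.

P ≈ 1920 W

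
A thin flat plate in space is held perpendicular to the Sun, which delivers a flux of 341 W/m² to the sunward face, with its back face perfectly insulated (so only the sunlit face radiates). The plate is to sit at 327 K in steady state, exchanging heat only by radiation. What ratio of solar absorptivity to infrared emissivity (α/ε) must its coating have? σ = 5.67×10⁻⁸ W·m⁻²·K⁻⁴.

α/ε ≈ 1.90

Balance: αS·A = εσ·1A·T⁴ ⇒ α/ε = σT⁴/S.
α/ε = 5.67×10⁻⁸·(327)⁴/341 = 5.67×10⁻⁸·1.143×10¹⁰/341.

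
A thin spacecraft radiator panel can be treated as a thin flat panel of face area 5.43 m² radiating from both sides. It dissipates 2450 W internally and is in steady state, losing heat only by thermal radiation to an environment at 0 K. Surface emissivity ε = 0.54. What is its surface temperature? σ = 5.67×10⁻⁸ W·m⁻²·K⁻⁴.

Steady state: internal power = radiated power, P = εσA T⁴.
Radiating area A = 2·5.43 = 10.86 m².
T⁴ = P/(εσA) = 2450/(0.54·5.67×10⁻⁸·10.86) = 7.368×10⁹ K⁴.
T = (7.368×10⁹)^(1/4).

T ≈ 293 K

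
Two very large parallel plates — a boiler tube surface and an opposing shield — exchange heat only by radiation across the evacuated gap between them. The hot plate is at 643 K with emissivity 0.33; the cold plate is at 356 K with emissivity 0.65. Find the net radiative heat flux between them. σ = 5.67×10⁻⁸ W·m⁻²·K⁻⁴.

q ≈ 2460 W/m²

For two infinite grey parallel plates, q = σ(T₁⁴ − T₂⁴)/(1/ε₁ + 1/ε₂ − 1).
T₁⁴ − T₂⁴ = 1.709×10¹¹ − 1.606×10¹⁰ = 1.549×10¹¹ K⁴.
1/ε₁ + 1/ε₂ − 1 = 3.030 + 1.538 − 1 = 3.569.
q = 5.67×10⁻⁸ × 1.549×10¹¹ / 3.569.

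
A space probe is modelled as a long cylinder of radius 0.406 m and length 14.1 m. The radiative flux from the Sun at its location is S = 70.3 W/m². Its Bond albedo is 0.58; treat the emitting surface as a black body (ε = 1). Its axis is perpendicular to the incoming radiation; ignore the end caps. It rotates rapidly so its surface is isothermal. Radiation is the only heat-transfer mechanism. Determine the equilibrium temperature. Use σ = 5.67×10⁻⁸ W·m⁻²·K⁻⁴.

At equilibrium, absorbed power = emitted power.
Absorbing cross-section = 2rL = 11.45 m²; emitting surface = 2πrL = 35.97 m² (ratio π).
(1−a)S·A_cross = εσ·A_surf·T⁴  ⇒  T⁴ = (1−a)S/(πσ).
T⁴ = 0.420·70.3/(π·5.67×10⁻⁸) = 1.658×10⁸ K⁴.
T = (1.658×10⁸)^(1/4).

T ≈ 113 K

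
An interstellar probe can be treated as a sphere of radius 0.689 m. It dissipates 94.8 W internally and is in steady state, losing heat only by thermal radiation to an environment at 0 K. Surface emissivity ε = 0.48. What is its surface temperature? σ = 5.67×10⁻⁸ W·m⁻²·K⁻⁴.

Steady state: internal power = radiated power, P = εσA T⁴.
Radiating area A = 4πr² = 5.966 m².
T⁴ = P/(εσA) = 94.8/(0.48·5.67×10⁻⁸·5.966) = 5.839×10⁸ K⁴.
T = (5.839×10⁸)^(1/4).

T ≈ 155 K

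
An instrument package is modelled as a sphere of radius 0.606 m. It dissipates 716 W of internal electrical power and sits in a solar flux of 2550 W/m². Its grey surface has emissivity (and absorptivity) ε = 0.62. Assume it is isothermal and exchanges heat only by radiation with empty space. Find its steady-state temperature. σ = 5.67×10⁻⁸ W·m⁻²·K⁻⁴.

T ≈ 354 K

At steady state, absorbed solar power + internal power = radiated power.
Absorbed: α·S·A_cross = 0.62·2550·1.154 = 1824 W (cross-section πr²).
Total input = 1824 + 716 = 2540 W.
Radiated: εσ·A_surf·T⁴ with A_surf = 4πr² = 4.615 m².
T⁴ = 2540/(0.62·5.67×10⁻⁸·4.615) = 1.566×10¹⁰ K⁴.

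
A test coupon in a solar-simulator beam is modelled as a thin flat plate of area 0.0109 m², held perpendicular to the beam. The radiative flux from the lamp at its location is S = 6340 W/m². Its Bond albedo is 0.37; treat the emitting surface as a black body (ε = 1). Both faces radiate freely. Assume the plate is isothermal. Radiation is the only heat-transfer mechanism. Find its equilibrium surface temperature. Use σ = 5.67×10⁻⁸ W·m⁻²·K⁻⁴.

At equilibrium, absorbed power = emitted power.
Absorbing cross-section = A = 0.01090 m²; emitting surface = 2A = 0.02180 m² (ratio 2).
(1−a)S·A_cross = εσ·A_surf·T⁴  ⇒  T⁴ = (1−a)S/(2σ).
T⁴ = 0.630·6340/(2·5.67×10⁻⁸) = 3.522×10¹⁰ K⁴.
T = (3.522×10¹⁰)^(1/4).

T ≈ 433 K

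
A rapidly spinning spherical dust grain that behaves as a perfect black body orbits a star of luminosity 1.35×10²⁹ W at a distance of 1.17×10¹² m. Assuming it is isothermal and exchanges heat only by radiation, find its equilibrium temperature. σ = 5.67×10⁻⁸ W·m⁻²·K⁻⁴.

T ≈ 431 K

First find the stellar flux at distance d: S = L/(4πd²) = 1.35×10²⁹/(4π·(1.17×10¹²)²) = 7848 W/m².
For an isothermal sphere, absorbed (1−a)S·πr² = emitted σ·4πr²·T⁴, so T⁴ = (1−a)S/(4σ).
T⁴ = 1.00·7848/(4·5.67×10⁻⁸) = 3.460×10¹⁰ K⁴.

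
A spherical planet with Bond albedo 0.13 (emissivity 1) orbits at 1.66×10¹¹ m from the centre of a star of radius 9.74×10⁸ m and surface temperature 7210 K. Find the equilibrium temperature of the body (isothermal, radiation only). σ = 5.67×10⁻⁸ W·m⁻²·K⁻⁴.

The star's surface emits σT_*⁴; at distance d the flux is S = σT_*⁴(R_*/d)².
S = 5.67×10⁻⁸·(7210)⁴·(9.74×10⁸/1.66×10¹¹)² = 5275 W/m².
For an isothermal sphere T⁴ = (1−a)S/(4σ) = 2.023×10¹⁰ K⁴.

T ≈ 377 K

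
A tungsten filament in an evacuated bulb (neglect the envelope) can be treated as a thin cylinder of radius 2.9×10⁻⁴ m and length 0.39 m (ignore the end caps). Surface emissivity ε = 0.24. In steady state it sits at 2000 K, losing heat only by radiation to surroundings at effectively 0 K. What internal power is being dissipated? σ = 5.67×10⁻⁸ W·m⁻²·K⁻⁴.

Steady state: P = εσA T⁴.
A = 2πrL = 7.106×10⁻⁴ m²; T⁴ = (2000)⁴ = 1.600×10¹³ K⁴.
P = 0.24 × 5.67×10⁻⁸ × 7.106×10⁻⁴ × 1.600×10¹³.

P ≈ 155 W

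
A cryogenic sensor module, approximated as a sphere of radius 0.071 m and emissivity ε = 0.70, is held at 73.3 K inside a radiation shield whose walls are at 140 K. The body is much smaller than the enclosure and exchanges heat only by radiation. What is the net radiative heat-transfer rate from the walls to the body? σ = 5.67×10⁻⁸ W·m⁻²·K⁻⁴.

For a small grey body in a large enclosure: P_net = εσA(T_body⁴ − T_wall⁴).
A = 4πr² = 0.06335 m²; T_body⁴ − T_wall⁴ = 2.887×10⁷ − 3.842×10⁸ = -3.553×10⁸ K⁴.
|P_net| = 0.70·5.67×10⁻⁸·0.06335·3.553×10⁸.

P_net ≈ 0.893 W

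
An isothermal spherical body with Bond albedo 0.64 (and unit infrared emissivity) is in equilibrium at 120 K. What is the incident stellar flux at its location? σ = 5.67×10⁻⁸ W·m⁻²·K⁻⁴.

S ≈ 131 W/m²

(1−a)S·πr² = σ·4πr²·T⁴ ⇒ S = 4σT⁴/(1−a).
S = 4·5.67×10⁻⁸·2.074×10⁸/0.360.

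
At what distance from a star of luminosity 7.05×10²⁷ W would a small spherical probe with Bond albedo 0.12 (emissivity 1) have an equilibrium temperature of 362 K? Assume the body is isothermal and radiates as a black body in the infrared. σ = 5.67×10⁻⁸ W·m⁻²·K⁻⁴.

d ≈ 3.56×10¹¹ m

For an isothermal black-emitting sphere, (1−a)S·πr² = σ·4πr²·T⁴ ⇒ S = 4σT⁴/(1−a).
S = 4·5.67×10⁻⁸·(362)⁴/0.880 = 4426 W/m².
Flux falls as S = L/(4πd²), so d = √(L/(4πS)) = √(7.05×10²⁷/(4π·4426)).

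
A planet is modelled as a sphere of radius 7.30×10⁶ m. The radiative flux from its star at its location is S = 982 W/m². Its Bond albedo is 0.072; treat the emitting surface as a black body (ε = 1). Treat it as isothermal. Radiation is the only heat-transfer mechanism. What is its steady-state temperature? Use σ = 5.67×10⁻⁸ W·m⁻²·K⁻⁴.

At equilibrium, absorbed power = emitted power.
Absorbing cross-section = πr² = 1.674×10¹⁴ m²; emitting surface = 4πr² = 6.697×10¹⁴ m² (ratio 4).
(1−a)S·A_cross = εσ·A_surf·T⁴  ⇒  T⁴ = (1−a)S/(4σ).
T⁴ = 0.928·982/(4·5.67×10⁻⁸) = 4.018×10⁹ K⁴.
T = (4.018×10⁹)^(1/4).

T ≈ 252 K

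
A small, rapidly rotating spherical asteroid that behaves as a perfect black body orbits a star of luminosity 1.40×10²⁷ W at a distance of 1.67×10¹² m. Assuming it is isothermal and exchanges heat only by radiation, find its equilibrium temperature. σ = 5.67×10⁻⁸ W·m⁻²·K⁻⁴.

T ≈ 115 K

First find the stellar flux at distance d: S = L/(4πd²) = 1.40×10²⁷/(4π·(1.67×10¹²)²) = 39.95 W/m².
For an isothermal sphere, absorbed (1−a)S·πr² = emitted σ·4πr²·T⁴, so T⁴ = (1−a)S/(4σ).
T⁴ = 1.00·39.95/(4·5.67×10⁻⁸) = 1.761×10⁸ K⁴.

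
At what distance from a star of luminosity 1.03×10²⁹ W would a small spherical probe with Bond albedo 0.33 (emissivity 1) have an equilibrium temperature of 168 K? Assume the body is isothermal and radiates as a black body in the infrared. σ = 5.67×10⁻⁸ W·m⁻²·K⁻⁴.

d ≈ 5.51×10¹² m

For an isothermal black-emitting sphere, (1−a)S·πr² = σ·4πr²·T⁴ ⇒ S = 4σT⁴/(1−a).
S = 4·5.67×10⁻⁸·(168)⁴/0.670 = 269.7 W/m².
Flux falls as S = L/(4πd²), so d = √(L/(4πS)) = √(1.03×10²⁹/(4π·269.7)).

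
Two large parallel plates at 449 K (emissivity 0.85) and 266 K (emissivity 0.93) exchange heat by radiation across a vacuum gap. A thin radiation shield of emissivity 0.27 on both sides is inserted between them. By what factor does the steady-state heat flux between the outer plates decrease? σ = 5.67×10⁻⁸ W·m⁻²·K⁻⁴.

Without shield: q₀ = σΔ(T⁴)/(1/ε₁+1/ε₂−1) with denominator 1.252.
With shield the two gaps are in series; the resistances add: (1/ε₁+1/ε_s−1)+(1/ε_s+1/ε₂−1) = 3.880+3.779 = 7.659.
Heat-flux ratio q₀/q = 7.659/1.252.

factor ≈ 6.12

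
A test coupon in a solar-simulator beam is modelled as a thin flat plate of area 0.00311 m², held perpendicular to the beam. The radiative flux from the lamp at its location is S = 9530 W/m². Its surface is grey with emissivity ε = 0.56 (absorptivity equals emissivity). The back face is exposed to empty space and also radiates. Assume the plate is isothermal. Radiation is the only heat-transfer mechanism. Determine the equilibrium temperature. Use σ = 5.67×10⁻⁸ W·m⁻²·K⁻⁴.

At equilibrium, absorbed power = emitted power.
Absorbing cross-section = A = 0.003110 m²; emitting surface = 2A = 0.006220 m² (ratio 2).
εS·A_cross = εσ·A_surf·T⁴  ⇒  T⁴ = S/(2σ)   (ε cancels).
T⁴ = 9530/(2·5.67×10⁻⁸) = 8.404×10¹⁰ K⁴.
T = (8.404×10¹⁰)^(1/4).

T ≈ 538 K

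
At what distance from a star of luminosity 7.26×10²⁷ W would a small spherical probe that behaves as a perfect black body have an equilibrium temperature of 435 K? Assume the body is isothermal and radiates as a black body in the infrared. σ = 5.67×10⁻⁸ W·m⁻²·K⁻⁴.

For an isothermal black-emitting sphere, (1−a)S·πr² = σ·4πr²·T⁴ ⇒ S = 4σT⁴/(1−a).
S = 4·5.67×10⁻⁸·(435)⁴/1.00 = 8121 W/m².
Flux falls as S = L/(4πd²), so d = √(L/(4πS)) = √(7.26×10²⁷/(4π·8121)).

d ≈ 2.67×10¹¹ m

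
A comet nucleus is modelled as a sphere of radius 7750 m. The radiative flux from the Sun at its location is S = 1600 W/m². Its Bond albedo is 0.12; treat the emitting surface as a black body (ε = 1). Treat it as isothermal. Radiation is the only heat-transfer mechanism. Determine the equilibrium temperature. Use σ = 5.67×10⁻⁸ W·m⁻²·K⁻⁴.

T ≈ 281 K

At equilibrium, absorbed power = emitted power.
Absorbing cross-section = πr² = 1.887×10⁸ m²; emitting surface = 4πr² = 7.548×10⁸ m² (ratio 4).
(1−a)S·A_cross = εσ·A_surf·T⁴  ⇒  T⁴ = (1−a)S/(4σ).
T⁴ = 0.880·1600/(4·5.67×10⁻⁸) = 6.208×10⁹ K⁴.
T = (6.208×10⁹)^(1/4).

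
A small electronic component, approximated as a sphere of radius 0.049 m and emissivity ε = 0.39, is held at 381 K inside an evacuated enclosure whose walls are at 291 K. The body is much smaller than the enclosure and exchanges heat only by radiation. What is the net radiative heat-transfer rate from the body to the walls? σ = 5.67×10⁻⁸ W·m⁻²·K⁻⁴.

For a small grey body in a large enclosure: P_net = εσA(T_body⁴ − T_wall⁴).
A = 4πr² = 0.03017 m²; T_body⁴ − T_wall⁴ = 2.107×10¹⁰ − 7.171×10⁹ = 1.390×10¹⁰ K⁴.
|P_net| = 0.39·5.67×10⁻⁸·0.03017·1.390×10¹⁰.

P_net ≈ 9.27 W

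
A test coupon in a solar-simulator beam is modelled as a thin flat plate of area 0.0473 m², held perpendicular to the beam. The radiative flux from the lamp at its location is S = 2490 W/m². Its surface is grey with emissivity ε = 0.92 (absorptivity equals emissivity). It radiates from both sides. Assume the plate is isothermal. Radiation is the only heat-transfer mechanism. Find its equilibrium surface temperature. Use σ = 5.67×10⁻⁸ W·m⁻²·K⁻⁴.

T ≈ 385 K

At equilibrium, absorbed power = emitted power.
Absorbing cross-section = A = 0.04730 m²; emitting surface = 2A = 0.09460 m² (ratio 2).
εS·A_cross = εσ·A_surf·T⁴  ⇒  T⁴ = S/(2σ)   (ε cancels).
T⁴ = 2490/(2·5.67×10⁻⁸) = 2.196×10¹⁰ K⁴.
T = (2.196×10¹⁰)^(1/4).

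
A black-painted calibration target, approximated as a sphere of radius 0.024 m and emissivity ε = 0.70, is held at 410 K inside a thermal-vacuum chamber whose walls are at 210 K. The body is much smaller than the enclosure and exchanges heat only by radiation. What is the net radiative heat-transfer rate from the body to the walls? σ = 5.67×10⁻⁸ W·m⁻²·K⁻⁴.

For a small grey body in a large enclosure: P_net = εσA(T_body⁴ − T_wall⁴).
A = 4πr² = 0.007238 m²; T_body⁴ − T_wall⁴ = 2.826×10¹⁰ − 1.945×10⁹ = 2.631×10¹⁰ K⁴.
|P_net| = 0.70·5.67×10⁻⁸·0.007238·2.631×10¹⁰.

P_net ≈ 7.56 W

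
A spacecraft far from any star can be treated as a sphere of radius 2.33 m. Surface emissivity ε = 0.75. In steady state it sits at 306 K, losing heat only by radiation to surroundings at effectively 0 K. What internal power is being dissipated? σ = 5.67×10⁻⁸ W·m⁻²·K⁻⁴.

Steady state: P = εσA T⁴.
A = 4πr² = 68.22 m²; T⁴ = (306)⁴ = 8.768×10⁹ K⁴.
P = 0.75 × 5.67×10⁻⁸ × 68.22 × 8.768×10⁹.

P ≈ 25400 W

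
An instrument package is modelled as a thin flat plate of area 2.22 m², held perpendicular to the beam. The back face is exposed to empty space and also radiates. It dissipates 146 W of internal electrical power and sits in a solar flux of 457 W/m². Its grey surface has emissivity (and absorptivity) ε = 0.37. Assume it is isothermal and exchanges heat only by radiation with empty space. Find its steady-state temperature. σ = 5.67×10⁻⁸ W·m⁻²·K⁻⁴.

T ≈ 274 K

At steady state, absorbed solar power + internal power = radiated power.
Absorbed: α·S·A_cross = 0.37·457·2.220 = 375.4 W (cross-section A).
Total input = 375.4 + 146 = 521.4 W.
Radiated: εσ·A_surf·T⁴ with A_surf = 2A = 4.440 m².
T⁴ = 521.4/(0.37·5.67×10⁻⁸·4.440) = 5.597×10⁹ K⁴.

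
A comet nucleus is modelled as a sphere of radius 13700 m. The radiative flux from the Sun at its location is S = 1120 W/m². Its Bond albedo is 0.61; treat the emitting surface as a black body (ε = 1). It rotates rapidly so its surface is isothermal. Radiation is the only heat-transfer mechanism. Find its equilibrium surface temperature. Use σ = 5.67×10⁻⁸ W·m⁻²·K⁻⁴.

At equilibrium, absorbed power = emitted power.
Absorbing cross-section = πr² = 5.896×10⁸ m²; emitting surface = 4πr² = 2.359×10⁹ m² (ratio 4).
(1−a)S·A_cross = εσ·A_surf·T⁴  ⇒  T⁴ = (1−a)S/(4σ).
T⁴ = 0.390·1120/(4·5.67×10⁻⁸) = 1.926×10⁹ K⁴.
T = (1.926×10⁹)^(1/4).

T ≈ 209 K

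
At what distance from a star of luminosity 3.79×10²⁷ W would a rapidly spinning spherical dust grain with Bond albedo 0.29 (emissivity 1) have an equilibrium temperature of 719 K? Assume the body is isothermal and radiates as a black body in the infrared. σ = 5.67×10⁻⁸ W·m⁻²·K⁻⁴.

d ≈ 5.94×10¹⁰ m

For an isothermal black-emitting sphere, (1−a)S·πr² = σ·4πr²·T⁴ ⇒ S = 4σT⁴/(1−a).
S = 4·5.67×10⁻⁸·(719)⁴/0.710 = 85370 W/m².
Flux falls as S = L/(4πd²), so d = √(L/(4πS)) = √(3.79×10²⁷/(4π·85370)).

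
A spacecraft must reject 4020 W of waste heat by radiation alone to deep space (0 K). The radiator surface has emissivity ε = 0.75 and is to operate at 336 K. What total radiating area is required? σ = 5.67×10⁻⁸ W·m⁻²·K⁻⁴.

A ≈ 7.42 m²

P = εσA T⁴ ⇒ A = P/(εσT⁴).
T⁴ = 1.275×10¹⁰ K⁴.
A = 4020/(0.75 × 5.67×10⁻⁸ × 1.275×10¹⁰).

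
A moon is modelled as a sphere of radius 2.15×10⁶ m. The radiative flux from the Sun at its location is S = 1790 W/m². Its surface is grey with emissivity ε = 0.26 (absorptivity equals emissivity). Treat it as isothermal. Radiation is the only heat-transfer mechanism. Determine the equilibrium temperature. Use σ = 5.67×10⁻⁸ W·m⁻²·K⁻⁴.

T ≈ 298 K

At equilibrium, absorbed power = emitted power.
Absorbing cross-section = πr² = 1.452×10¹³ m²; emitting surface = 4πr² = 5.809×10¹³ m² (ratio 4).
εS·A_cross = εσ·A_surf·T⁴  ⇒  T⁴ = S/(4σ)   (ε cancels).
T⁴ = 1790/(4·5.67×10⁻⁸) = 7.892×10⁹ K⁴.
T = (7.892×10⁹)^(1/4).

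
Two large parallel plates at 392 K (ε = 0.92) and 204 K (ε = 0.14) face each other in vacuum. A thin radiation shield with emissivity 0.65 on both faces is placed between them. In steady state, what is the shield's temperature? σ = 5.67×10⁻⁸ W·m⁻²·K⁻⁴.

T_s ≈ 375 K

In steady state the net flux on the hot side equals that on the cold side.
σ(T₁⁴−T_s⁴)/D₁ = σ(T_s⁴−T₂⁴)/D₂, with D₁ = 1/ε₁+1/ε_s−1 = 1.625, D₂ = 1/ε_s+1/ε₂−1 = 7.681.
Solve for T_s⁴: T_s⁴ = (D₂·T₁⁴ + D₁·T₂⁴)/(D₁+D₂) = 1.979×10¹⁰ K⁴.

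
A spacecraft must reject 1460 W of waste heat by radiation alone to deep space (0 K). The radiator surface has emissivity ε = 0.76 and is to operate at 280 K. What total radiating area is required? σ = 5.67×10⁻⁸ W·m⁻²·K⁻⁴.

A ≈ 5.51 m²

P = εσA T⁴ ⇒ A = P/(εσT⁴).
T⁴ = 6.147×10⁹ K⁴.
A = 1460/(0.76 × 5.67×10⁻⁸ × 6.147×10⁹).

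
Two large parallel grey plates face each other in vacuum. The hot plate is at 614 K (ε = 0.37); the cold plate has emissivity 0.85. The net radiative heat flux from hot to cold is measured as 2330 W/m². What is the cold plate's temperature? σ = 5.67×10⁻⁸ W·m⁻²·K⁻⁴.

T₂ ≈ 393 K

q = σ(T₁⁴ − T₂⁴)/(1/ε₁ + 1/ε₂ − 1); denominator = 2.879.
T₂⁴ = T₁⁴ − q·(1/ε₁+1/ε₂−1)/σ = 1.421×10¹¹ − 2330·2.879/5.67×10⁻⁸
    = 2.381×10¹⁰ K⁴.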